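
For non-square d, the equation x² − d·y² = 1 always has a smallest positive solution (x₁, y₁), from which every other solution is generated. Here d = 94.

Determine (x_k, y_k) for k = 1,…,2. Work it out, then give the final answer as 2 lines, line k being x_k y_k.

d=94: √d = [9; 1,2,3,1,1,…,2,1,18] (ℓ=16, even), read p_15/q_15
k=0  a_k=9  p_k/q_k = 9/1
k=1  a_k=1  p_k/q_k = 10/1
k=2  a_k=2  p_k/q_k = 29/3
…
k=5  a_k=1  p_k/q_k = 223/23
k=6  a_k=5  p_k/q_k = 1241/128
…
k=8  a_k=8  p_k/q_k = 12953/1336
…
k=11  a_k=1  p_k/q_k = 99455/10258
k=12  a_k=1  p_k/q_k = 184493/19029
k=13  a_k=3  p_k/q_k = 652934/67345
k=14  a_k=2  p_k/q_k = 1490361/153719
k=15  a_k=1  p_k/q_k = 2143295/221064
(x₁, y₁) = (2143295, 221064);  2143295² − 94·221064² = 1 ✓
(x_2, y_2) = (2143295·2143295 + 94·221064·221064, 2143295·221064 + 221064·2143295) = (9187426914049, 947610731760)

2143295 221064
9187426914049 947610731760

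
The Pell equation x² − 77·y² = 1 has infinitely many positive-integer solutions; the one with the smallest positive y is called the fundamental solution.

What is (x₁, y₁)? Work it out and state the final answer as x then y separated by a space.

√77 = [8; 1,3,2,3,1,16, …], period ℓ=6 (even) → k=5
step 0: (8, 1)  from 8·(1,0) + (0,1)
step 1: (9, 1)  from 1·(8,1) + (1,0)
…
step 4: (272, 31)  from 3·(79,9) + (35,4)
step 5: (351, 40)  from 1·(272,31) + (79,9)
(x₁, y₁) = (351, 40);  351² − 77·40² = 1 ✓

351 40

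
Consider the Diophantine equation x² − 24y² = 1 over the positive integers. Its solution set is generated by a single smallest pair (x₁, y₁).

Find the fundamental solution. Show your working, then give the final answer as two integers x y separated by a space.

5 1

√24 → a₀=4, period (1,8); ℓ=2 even so k=1
i=0: a=4 ⇒ p=4, q=1
i=1: a=1 ⇒ p=5, q=1
→ (5, 1).  Check: 5²=25, 24·1²=24, difference 1.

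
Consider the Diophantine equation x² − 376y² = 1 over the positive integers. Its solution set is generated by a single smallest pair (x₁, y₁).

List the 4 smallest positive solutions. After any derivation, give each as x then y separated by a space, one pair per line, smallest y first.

2143295 110532
9187426914049 473805365880
39382732335491159615 2031009343327438668
168817626601983862467148801 8706104341013491514496240

√376 → a₀=19, period (2,1,1,3,1,…,1,2,38); ℓ=16 even so k=15
i=0: a=19 ⇒ p=19, q=1
…
i=2: a=1 ⇒ p=58, q=3
…
i=4: a=3 ⇒ p=349, q=18
i=5: a=1 ⇒ p=446, q=23
i=6: a=2 ⇒ p=1241, q=64
i=7: a=2 ⇒ p=2928, q=151
i=8: a=4 ⇒ p=12953, q=668
i=9: a=2 ⇒ p=28834, q=1487
i=10: a=2 ⇒ p=70621, q=3642
i=11: a=1 ⇒ p=99455, q=5129
i=12: a=3 ⇒ p=368986, q=19029
i=13: a=1 ⇒ p=468441, q=24158
i=14: a=1 ⇒ p=837427, q=43187
i=15: a=2 ⇒ p=2143295, q=110532
fundamental: x₁=2143295, y₁=110532  (since 4593713457025 − 376·12217323024 = 1)
(x_2, y_2) = (2143295·2143295 + 376·110532·110532, 2143295·110532 + 110532·2143295) = (9187426914049, 473805365880)
(x_3, y_3) = (2143295·9187426914049 + 376·110532·473805365880, 2143295·473805365880 + 110532·9187426914049) = (39382732335491159615, 2031009343327438668)
(x_4, y_4) = (2143295·39382732335491159615 + 376·110532·2031009343327438668, 2143295·2031009343327438668 + 110532·39382732335491159615) = (168817626601983862467148801, 8706104341013491514496240)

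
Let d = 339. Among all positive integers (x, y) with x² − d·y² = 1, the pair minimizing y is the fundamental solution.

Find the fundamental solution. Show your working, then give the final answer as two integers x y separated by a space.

√339 → a₀=18, period (2,2,2,1,17,1,2,2,2,36); ℓ=10 even so k=9
a_0=18:  p_0=18·1+0=18,  q_0=18·0+1=1
a_1=2:  p_1=2·18+1=37,  q_1=2·1+0=2
a_2=2:  p_2=2·37+18=92,  q_2=2·2+1=5
a_3=2:  p_3=2·92+37=221,  q_3=2·5+2=12
…
a_5=17:  p_5=17·313+221=5542,  q_5=17·17+12=301
a_6=1:  p_6=1·5542+313=5855,  q_6=1·301+17=318
a_7=2:  p_7=2·5855+5542=17252,  q_7=2·318+301=937
a_8=2:  p_8=2·17252+5855=40359,  q_8=2·937+318=2192
a_9=2:  p_9=2·40359+17252=97970,  q_9=2·2192+937=5321
→ (97970, 5321).  Check: 97970²=9598120900, 339·5321²=9598120899, difference 1.

97970 5321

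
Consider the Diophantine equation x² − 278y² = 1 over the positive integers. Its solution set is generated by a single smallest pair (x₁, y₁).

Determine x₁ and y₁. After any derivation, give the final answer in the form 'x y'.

√278 → a₀=16, period (1,2,16,2,1,32); ℓ=6 even so k=5
a_0=16:  p_0=16·1+0=16,  q_0=16·0+1=1
…
a_2=2:  p_2=2·17+16=50,  q_2=2·1+1=3
a_3=16:  p_3=16·50+17=817,  q_3=16·3+1=49
a_4=2:  p_4=2·817+50=1684,  q_4=2·49+3=101
a_5=1:  p_5=1·1684+817=2501,  q_5=1·101+49=150
fundamental: x₁=2501, y₁=150  (since 6255001 − 278·22500 = 1)

2501 150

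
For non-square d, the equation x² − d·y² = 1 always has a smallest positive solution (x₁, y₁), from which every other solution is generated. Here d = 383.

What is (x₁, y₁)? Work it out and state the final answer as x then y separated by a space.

[19; 1,1,3,19,3,1,1,38] for √383; ℓ=8 ⇒ convergent index 7
a_0=19:  p_0=19·1+0=19,  q_0=19·0+1=1
…
a_4=19:  p_4=19·137+39=2642,  q_4=19·7+2=135
…
a_6=1:  p_6=1·8063+2642=10705,  q_6=1·412+135=547
a_7=1:  p_7=1·10705+8063=18768,  q_7=1·547+412=959
(x₁, y₁) = (18768, 959);  18768² − 383·959² = 1 ✓

18768 959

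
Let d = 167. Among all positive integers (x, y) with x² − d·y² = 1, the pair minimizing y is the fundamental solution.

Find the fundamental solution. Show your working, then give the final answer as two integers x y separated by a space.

[12; 1,11,1,24] for √167; ℓ=4 ⇒ convergent index 3
i=0: a=12 ⇒ p=12, q=1
i=1: a=1 ⇒ p=13, q=1
i=2: a=11 ⇒ p=155, q=12
i=3: a=1 ⇒ p=168, q=13
(x₁, y₁) = (168, 13);  168² − 167·13² = 1 ✓

168 13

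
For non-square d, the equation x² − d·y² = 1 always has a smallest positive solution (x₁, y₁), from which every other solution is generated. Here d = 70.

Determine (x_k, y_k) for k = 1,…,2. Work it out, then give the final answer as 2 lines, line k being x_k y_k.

√70 → a₀=8, period (2,1,2,1,2,16); ℓ=6 even so k=5
step 0: (8, 1)  from 8·(1,0) + (0,1)
step 1: (17, 2)  from 2·(8,1) + (1,0)
step 2: (25, 3)  from 1·(17,2) + (8,1)
step 3: (67, 8)  from 2·(25,3) + (17,2)
step 4: (92, 11)  from 1·(67,8) + (25,3)
step 5: (251, 30)  from 2·(92,11) + (67,8)
(x₁, y₁) = (251, 30);  251² − 70·30² = 1 ✓
(x_2, y_2) = (251·251 + 70·30·30, 251·30 + 30·251) = (126001, 15060)

251 30
126001 15060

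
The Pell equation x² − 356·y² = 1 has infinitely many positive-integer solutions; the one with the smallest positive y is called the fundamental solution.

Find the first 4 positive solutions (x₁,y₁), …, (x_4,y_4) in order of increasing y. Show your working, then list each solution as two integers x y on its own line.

[18; 1,6,1,1,2,…,6,1,36] for √356; ℓ=14 ⇒ convergent index 13
step 0: (18, 1)  from 18·(1,0) + (0,1)
step 1: (19, 1)  from 1·(18,1) + (1,0)
step 2: (132, 7)  from 6·(19,1) + (18,1)
step 3: (151, 8)  from 1·(132,7) + (19,1)
…
step 8: (9717, 515)  from 1·(8717,462) + (1000,53)
step 9: (28151, 1492)  from 2·(9717,515) + (8717,462)
…
step 12: (433982, 23001)  from 6·(66019,3499) + (37868,2007)
step 13: (500001, 26500)  from 1·(433982,23001) + (66019,3499)
fundamental: x₁=500001, y₁=26500  (since 250001000001 − 356·702250000 = 1)
k=2:  x_2 = 500001·500001+356·26500·26500 = 500002000001,  y_2 = 500001·26500+26500·500001 = 26500053000
k=3:  x_3 = 500001·500002000001+356·26500·26500053000 = 500003000004500001,  y_3 = 500001·26500053000+26500·500002000001 = 26500106000079500
k=4:  x_4 = 500001·500003000004500001+356·26500·26500106000079500 = 500004000010000008000001,  y_4 = 500001·26500106000079500+26500·500003000004500001 = 26500159000265000106000

500001 26500
500002000001 26500053000
500003000004500001 26500106000079500
500004000010000008000001 26500159000265000106000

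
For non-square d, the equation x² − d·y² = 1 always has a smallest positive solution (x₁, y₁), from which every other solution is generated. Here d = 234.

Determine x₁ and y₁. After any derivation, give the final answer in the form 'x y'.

5201 340

[15; 3,2,1,2,1,2,3,30] for √234; ℓ=8 ⇒ convergent index 7
k=0  a_k=15  p_k/q_k = 15/1
…
k=2  a_k=2  p_k/q_k = 107/7
k=3  a_k=1  p_k/q_k = 153/10
k=4  a_k=2  p_k/q_k = 413/27
k=5  a_k=1  p_k/q_k = 566/37
k=6  a_k=2  p_k/q_k = 1545/101
k=7  a_k=3  p_k/q_k = 5201/340
(x₁, y₁) = (5201, 340);  5201² − 234·340² = 1 ✓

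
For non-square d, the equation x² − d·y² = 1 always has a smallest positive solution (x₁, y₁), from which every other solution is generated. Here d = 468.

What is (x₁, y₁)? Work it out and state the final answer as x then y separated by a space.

649 30

√468 = [21; 1,1,1,2,1,1,1,42, …], period ℓ=8 (even) → k=7
k=0  a_k=21  p_k/q_k = 21/1
k=1  a_k=1  p_k/q_k = 22/1
…
k=3  a_k=1  p_k/q_k = 65/3
…
k=5  a_k=1  p_k/q_k = 238/11
k=6  a_k=1  p_k/q_k = 411/19
k=7  a_k=1  p_k/q_k = 649/30
→ (649, 30).  Check: 649²=421201, 468·30²=421200, difference 1.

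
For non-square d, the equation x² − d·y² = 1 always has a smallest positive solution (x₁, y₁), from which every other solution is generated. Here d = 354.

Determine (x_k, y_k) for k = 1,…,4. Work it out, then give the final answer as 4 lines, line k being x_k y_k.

258065 13716
133195088449 7079239080
68745981000924305 3653807666346684
35481863173873866451201 1885839750824434773840

[18; 1,4,2,2,18,2,2,4,1,36] for √354; ℓ=10 ⇒ convergent index 9
a_0=18:  p_0=18·1+0=18,  q_0=18·0+1=1
…
a_8=4:  p_8=4·47771+19210=210294,  q_8=4·2539+1021=11177
a_9=1:  p_9=1·210294+47771=258065,  q_9=1·11177+2539=13716
→ (258065, 13716).  Check: 258065²=66597544225, 354·13716²=66597544224, difference 1.
n=2: (258065,13716)∘(258065,13716) = (258065·258065+354·13716·13716, 258065·13716+13716·258065) = (133195088449,7079239080)
n=3: (133195088449,7079239080)∘(258065,13716) = (258065·133195088449+354·13716·7079239080, 258065·7079239080+13716·133195088449) = (68745981000924305,3653807666346684)
n=4: (68745981000924305,3653807666346684)∘(258065,13716) = (258065·68745981000924305+354·13716·3653807666346684, 258065·3653807666346684+13716·68745981000924305) = (35481863173873866451201,1885839750824434773840)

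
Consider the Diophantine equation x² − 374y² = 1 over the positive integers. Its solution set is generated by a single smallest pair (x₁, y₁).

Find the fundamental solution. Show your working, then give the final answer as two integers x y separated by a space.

√374 = [19; 2,1,18,1,2,38, …], period ℓ=6 (even) → k=5
step 0: (19, 1)  from 19·(1,0) + (0,1)
step 1: (39, 2)  from 2·(19,1) + (1,0)
…
step 4: (1141, 59)  from 1·(1083,56) + (58,3)
step 5: (3365, 174)  from 2·(1141,59) + (1083,56)
(x₁, y₁) = (3365, 174);  3365² − 374·174² = 1 ✓

3365 174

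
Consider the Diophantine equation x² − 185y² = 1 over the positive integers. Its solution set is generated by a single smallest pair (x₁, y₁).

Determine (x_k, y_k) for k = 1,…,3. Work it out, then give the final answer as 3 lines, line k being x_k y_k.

9249 680
171088001 12578640
3164785833249 232679682040

√185 → a₀=13, period (1,1,1,1,26); ℓ=5 odd so k=9
k=0  a_k=13  p_k/q_k = 13/1
k=1  a_k=1  p_k/q_k = 14/1
k=2  a_k=1  p_k/q_k = 27/2
k=3  a_k=1  p_k/q_k = 41/3
k=4  a_k=1  p_k/q_k = 68/5
k=5  a_k=26  p_k/q_k = 1809/133
k=6  a_k=1  p_k/q_k = 1877/138
k=7  a_k=1  p_k/q_k = 3686/271
k=8  a_k=1  p_k/q_k = 5563/409
k=9  a_k=1  p_k/q_k = 9249/680
(x₁, y₁) = (9249, 680);  9249² − 185·680² = 1 ✓
(x_2, y_2) = (9249·9249 + 185·680·680, 9249·680 + 680·9249) = (171088001, 12578640)
(x_3, y_3) = (9249·171088001 + 185·680·12578640, 9249·12578640 + 680·171088001) = (3164785833249, 232679682040)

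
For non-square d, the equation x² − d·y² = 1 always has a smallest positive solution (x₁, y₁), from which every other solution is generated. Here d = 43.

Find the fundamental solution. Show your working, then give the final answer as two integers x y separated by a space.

3482 531

[6; 1,1,3,1,5,1,3,1,1,12] for √43; ℓ=10 ⇒ convergent index 9
step 0: (6, 1)  from 6·(1,0) + (0,1)
step 1: (7, 1)  from 1·(6,1) + (1,0)
…
step 5: (341, 52)  from 5·(59,9) + (46,7)
step 6: (400, 61)  from 1·(341,52) + (59,9)
…
step 8: (1941, 296)  from 1·(1541,235) + (400,61)
step 9: (3482, 531)  from 1·(1941,296) + (1541,235)
fundamental: x₁=3482, y₁=531  (since 12124324 − 43·281961 = 1)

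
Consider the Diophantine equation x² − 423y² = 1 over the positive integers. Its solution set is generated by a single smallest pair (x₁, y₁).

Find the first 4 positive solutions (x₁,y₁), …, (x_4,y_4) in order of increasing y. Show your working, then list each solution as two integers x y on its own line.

d=423: √d = [20; 1,1,3,4,3,1,1,40] (ℓ=8, even), read p_7/q_7
step 0: (20, 1)  from 20·(1,0) + (0,1)
…
step 3: (144, 7)  from 3·(41,2) + (21,1)
step 4: (617, 30)  from 4·(144,7) + (41,2)
…
step 6: (2612, 127)  from 1·(1995,97) + (617,30)
step 7: (4607, 224)  from 1·(2612,127) + (1995,97)
(x₁, y₁) = (4607, 224);  4607² − 423·224² = 1 ✓
(x_2, y_2) = (4607·4607 + 423·224·224, 4607·224 + 224·4607) = (42448897, 2063936)
(x_3, y_3) = (4607·42448897 + 423·224·2063936, 4607·2063936 + 224·42448897) = (391124132351, 19017106080)
(x_4, y_4) = (4607·391124132351 + 423·224·19017106080, 4607·19017106080 + 224·391124132351) = (3603817713033217, 175223613357184)

4607 224
42448897 2063936
391124132351 19017106080
3603817713033217 175223613357184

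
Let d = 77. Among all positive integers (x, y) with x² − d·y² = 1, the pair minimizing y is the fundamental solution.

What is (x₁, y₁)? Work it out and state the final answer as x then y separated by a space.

351 40

d=77: √d = [8; 1,3,2,3,1,16] (ℓ=6, even), read p_5/q_5
k=0  a_k=8  p_k/q_k = 8/1
…
k=2  a_k=3  p_k/q_k = 35/4
…
k=4  a_k=3  p_k/q_k = 272/31
k=5  a_k=1  p_k/q_k = 351/40
fundamental: x₁=351, y₁=40  (since 123201 − 77·1600 = 1)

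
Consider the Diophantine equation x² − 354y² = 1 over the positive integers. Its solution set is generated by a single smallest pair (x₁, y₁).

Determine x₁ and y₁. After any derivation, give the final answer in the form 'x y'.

258065 13716

√354 = [18; 1,4,2,2,18,2,2,4,1,36, …], period ℓ=10 (even) → k=9
step 0: (18, 1)  from 18·(1,0) + (0,1)
step 1: (19, 1)  from 1·(18,1) + (1,0)
step 2: (94, 5)  from 4·(19,1) + (18,1)
step 3: (207, 11)  from 2·(94,5) + (19,1)
step 4: (508, 27)  from 2·(207,11) + (94,5)
step 5: (9351, 497)  from 18·(508,27) + (207,11)
step 6: (19210, 1021)  from 2·(9351,497) + (508,27)
step 7: (47771, 2539)  from 2·(19210,1021) + (9351,497)
step 8: (210294, 11177)  from 4·(47771,2539) + (19210,1021)
step 9: (258065, 13716)  from 1·(210294,11177) + (47771,2539)
fundamental: x₁=258065, y₁=13716  (since 66597544225 − 354·188128656 = 1)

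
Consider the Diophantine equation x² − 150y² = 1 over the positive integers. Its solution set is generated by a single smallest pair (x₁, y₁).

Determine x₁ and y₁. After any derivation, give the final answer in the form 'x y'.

d=150: √d = [12; 4,24] (ℓ=2, even), read p_1/q_1
i=0: a=12 ⇒ p=12, q=1
i=1: a=4 ⇒ p=49, q=4
→ (49, 4).  Check: 49²=2401, 150·4²=2400, difference 1.

49 4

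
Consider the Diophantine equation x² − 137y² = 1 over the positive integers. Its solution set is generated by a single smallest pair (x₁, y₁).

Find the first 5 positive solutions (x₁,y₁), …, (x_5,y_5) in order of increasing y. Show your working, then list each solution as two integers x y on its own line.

6083073 519712
74007554246657 6322892069952
900386710067742990849 76925228065277725280
10954236171143757109591351297 935883555725460013412300928
133270836576615035597116312473600513 11386095977955005515107946008258208

[11; 1,2,2,1,1,2,2,1,22] for √137; ℓ=9 ⇒ convergent index 17
step 0: (11, 1)  from 11·(1,0) + (0,1)
…
step 2: (35, 3)  from 2·(12,1) + (11,1)
…
step 6: (515, 44)  from 2·(199,17) + (117,10)
step 7: (1229, 105)  from 2·(515,44) + (199,17)
…
step 10: (41341, 3532)  from 1·(39597,3383) + (1744,149)
…
step 13: (408178, 34873)  from 1·(285899,24426) + (122279,10447)
step 14: (694077, 59299)  from 1·(408178,34873) + (285899,24426)
…
step 16: (4286741, 366241)  from 2·(1796332,153471) + (694077,59299)
step 17: (6083073, 519712)  from 1·(4286741,366241) + (1796332,153471)
(x₁, y₁) = (6083073, 519712);  6083073² − 137·519712² = 1 ✓
k=2:  x_2 = 6083073·6083073+137·519712·519712 = 74007554246657,  y_2 = 6083073·519712+519712·6083073 = 6322892069952
k=3:  x_3 = 6083073·74007554246657+137·519712·6322892069952 = 900386710067742990849,  y_3 = 6083073·6322892069952+519712·74007554246657 = 76925228065277725280
k=4:  x_4 = 6083073·900386710067742990849+137·519712·76925228065277725280 = 10954236171143757109591351297,  y_4 = 6083073·76925228065277725280+519712·900386710067742990849 = 935883555725460013412300928
k=5:  x_5 = 6083073·10954236171143757109591351297+137·519712·935883555725460013412300928 = 133270836576615035597116312473600513,  y_5 = 6083073·935883555725460013412300928+519712·10954236171143757109591351297 = 11386095977955005515107946008258208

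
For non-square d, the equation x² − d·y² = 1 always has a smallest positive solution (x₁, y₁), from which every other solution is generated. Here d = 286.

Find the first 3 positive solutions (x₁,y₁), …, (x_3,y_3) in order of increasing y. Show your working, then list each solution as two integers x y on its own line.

√286 → a₀=16, period (1,10,3,3,2,3,3,10,1,32); ℓ=10 even so k=9
k=0  a_k=16  p_k/q_k = 16/1
k=1  a_k=1  p_k/q_k = 17/1
k=2  a_k=10  p_k/q_k = 186/11
…
k=5  a_k=2  p_k/q_k = 4397/260
…
k=7  a_k=3  p_k/q_k = 49703/2939
k=8  a_k=10  p_k/q_k = 512132/30283
k=9  a_k=1  p_k/q_k = 561835/33222
(x₁, y₁) = (561835, 33222);  561835² − 286·33222² = 1 ✓
(561835+33222√286)^2 = 631317134449 + 37330564740√286
(561835+33222√286)^3 = 709392124465745995 + 41947235681362578√286

561835 33222
631317134449 37330564740
709392124465745995 41947235681362578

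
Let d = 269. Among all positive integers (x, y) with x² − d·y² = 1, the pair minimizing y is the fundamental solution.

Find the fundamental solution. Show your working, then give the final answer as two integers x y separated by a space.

d=269: √d = [16; 2,2,32] (ℓ=3, odd), read p_5/q_5
k=0  a_k=16  p_k/q_k = 16/1
k=1  a_k=2  p_k/q_k = 33/2
…
k=3  a_k=32  p_k/q_k = 2657/162
k=4  a_k=2  p_k/q_k = 5396/329
k=5  a_k=2  p_k/q_k = 13449/820
→ (13449, 820).  Check: 13449²=180875601, 269·820²=180875600, difference 1.

13449 820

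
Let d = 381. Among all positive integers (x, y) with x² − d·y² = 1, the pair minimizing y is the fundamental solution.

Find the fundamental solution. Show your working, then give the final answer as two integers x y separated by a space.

√381 = [19; 1,1,12,1,1,38, …], period ℓ=6 (even) → k=5
k=0  a_k=19  p_k/q_k = 19/1
…
k=2  a_k=1  p_k/q_k = 39/2
…
k=4  a_k=1  p_k/q_k = 527/27
k=5  a_k=1  p_k/q_k = 1015/52
fundamental: x₁=1015, y₁=52  (since 1030225 − 381·2704 = 1)

1015 52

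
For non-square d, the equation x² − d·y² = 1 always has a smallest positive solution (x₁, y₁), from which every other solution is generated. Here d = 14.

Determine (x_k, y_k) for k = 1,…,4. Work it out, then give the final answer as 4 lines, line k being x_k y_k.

√14 → a₀=3, period (1,2,1,6); ℓ=4 even so k=3
i=0: a=3 ⇒ p=3, q=1
i=1: a=1 ⇒ p=4, q=1
i=2: a=2 ⇒ p=11, q=3
i=3: a=1 ⇒ p=15, q=4
fundamental: x₁=15, y₁=4  (since 225 − 14·16 = 1)
k=2:  x_2 = 15·15+14·4·4 = 449,  y_2 = 15·4+4·15 = 120
k=3:  x_3 = 15·449+14·4·120 = 13455,  y_3 = 15·120+4·449 = 3596
k=4:  x_4 = 15·13455+14·4·3596 = 403201,  y_4 = 15·3596+4·13455 = 107760

15 4
449 120
13455 3596
403201 107760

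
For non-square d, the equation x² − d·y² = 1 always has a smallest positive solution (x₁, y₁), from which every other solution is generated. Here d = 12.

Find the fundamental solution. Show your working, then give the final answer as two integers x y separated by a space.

7 2

d=12: √d = [3; 2,6] (ℓ=2, even), read p_1/q_1
a_0=3:  p_0=3·1+0=3,  q_0=3·0+1=1
a_1=2:  p_1=2·3+1=7,  q_1=2·1+0=2
→ (7, 2).  Check: 7²=49, 12·2²=48, difference 1.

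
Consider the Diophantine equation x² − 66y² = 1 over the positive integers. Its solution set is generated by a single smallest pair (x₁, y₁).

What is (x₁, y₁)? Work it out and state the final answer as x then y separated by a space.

√66 → a₀=8, period (8,16); ℓ=2 even so k=1
step 0: (8, 1)  from 8·(1,0) + (0,1)
step 1: (65, 8)  from 8·(8,1) + (1,0)
(x₁, y₁) = (65, 8);  65² − 66·8² = 1 ✓

65 8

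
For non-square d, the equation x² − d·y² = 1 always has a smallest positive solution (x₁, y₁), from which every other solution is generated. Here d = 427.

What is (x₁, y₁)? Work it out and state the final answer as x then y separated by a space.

[20; 1,1,1,40] for √427; ℓ=4 ⇒ convergent index 3
k=0  a_k=20  p_k/q_k = 20/1
…
k=2  a_k=1  p_k/q_k = 41/2
k=3  a_k=1  p_k/q_k = 62/3
(x₁, y₁) = (62, 3);  62² − 427·3² = 1 ✓

62 3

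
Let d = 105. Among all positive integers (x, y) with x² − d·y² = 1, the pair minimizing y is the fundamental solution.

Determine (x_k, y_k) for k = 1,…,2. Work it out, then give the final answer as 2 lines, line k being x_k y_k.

41 4
3361 328

d=105: √d = [10; 4,20] (ℓ=2, even), read p_1/q_1
step 0: (10, 1)  from 10·(1,0) + (0,1)
step 1: (41, 4)  from 4·(10,1) + (1,0)
(x₁, y₁) = (41, 4);  41² − 105·4² = 1 ✓
(41+4√105)^2 = 3361 + 328√105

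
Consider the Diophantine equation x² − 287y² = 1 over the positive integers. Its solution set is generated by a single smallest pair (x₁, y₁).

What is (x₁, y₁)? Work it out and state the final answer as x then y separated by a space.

√287 = [16; 1,15,1,32, …], period ℓ=4 (even) → k=3
k=0  a_k=16  p_k/q_k = 16/1
k=1  a_k=1  p_k/q_k = 17/1
k=2  a_k=15  p_k/q_k = 271/16
k=3  a_k=1  p_k/q_k = 288/17
fundamental: x₁=288, y₁=17  (since 82944 − 287·289 = 1)

288 17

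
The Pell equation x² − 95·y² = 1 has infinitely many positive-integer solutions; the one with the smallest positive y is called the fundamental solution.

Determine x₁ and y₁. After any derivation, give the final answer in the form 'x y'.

39 4

[9; 1,2,1,18] for √95; ℓ=4 ⇒ convergent index 3
a_0=9:  p_0=9·1+0=9,  q_0=9·0+1=1
…
a_2=2:  p_2=2·10+9=29,  q_2=2·1+1=3
a_3=1:  p_3=1·29+10=39,  q_3=1·3+1=4
(x₁, y₁) = (39, 4);  39² − 95·4² = 1 ✓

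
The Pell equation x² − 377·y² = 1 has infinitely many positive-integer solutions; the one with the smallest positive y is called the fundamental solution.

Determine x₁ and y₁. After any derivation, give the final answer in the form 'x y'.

233 12

[19; 2,2,2,38] for √377; ℓ=4 ⇒ convergent index 3
a_0=19:  p_0=19·1+0=19,  q_0=19·0+1=1
…
a_2=2:  p_2=2·39+19=97,  q_2=2·2+1=5
a_3=2:  p_3=2·97+39=233,  q_3=2·5+2=12
(x₁, y₁) = (233, 12);  233² − 377·12² = 1 ✓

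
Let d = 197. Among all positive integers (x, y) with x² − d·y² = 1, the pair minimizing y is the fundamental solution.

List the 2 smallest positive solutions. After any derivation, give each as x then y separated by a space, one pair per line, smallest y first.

d=197: √d = [14; 28] (ℓ=1, odd), read p_1/q_1
i=0: a=14 ⇒ p=14, q=1
i=1: a=28 ⇒ p=393, q=28
→ (393, 28).  Check: 393²=154449, 197·28²=154448, difference 1.
(x_2, y_2) = (393·393 + 197·28·28, 393·28 + 28·393) = (308897, 22008)

393 28
308897 22008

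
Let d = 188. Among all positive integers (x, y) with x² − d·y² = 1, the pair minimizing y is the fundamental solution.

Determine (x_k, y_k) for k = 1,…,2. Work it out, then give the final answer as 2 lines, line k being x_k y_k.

√188 → a₀=13, period (1,2,2,6,2,2,1,26); ℓ=8 even so k=7
step 0: (13, 1)  from 13·(1,0) + (0,1)
…
step 4: (617, 45)  from 6·(96,7) + (41,3)
…
step 6: (3277, 239)  from 2·(1330,97) + (617,45)
step 7: (4607, 336)  from 1·(3277,239) + (1330,97)
(x₁, y₁) = (4607, 336);  4607² − 188·336² = 1 ✓
(4607+336√188)^2 = 42448897 + 3095904√188

4607 336
42448897 3095904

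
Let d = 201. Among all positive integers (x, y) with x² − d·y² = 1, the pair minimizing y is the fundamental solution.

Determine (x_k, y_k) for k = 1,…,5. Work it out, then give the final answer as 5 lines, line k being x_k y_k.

515095 36332
530645718049 37428863080
546665912276384215 38558840456348868
563169756167477608732801 39722931849688611461840
580171851105627091828167877975 40922167162192151801416600732

d=201: √d = [14; 5,1,1,1,2,…,1,5,28] (ℓ=14, even), read p_13/q_13
a_0=14:  p_0=14·1+0=14,  q_0=14·0+1=1
…
a_8=1:  p_8=1·7670+879=8549,  q_8=1·541+62=603
a_9=2:  p_9=2·8549+7670=24768,  q_9=2·603+541=1747
a_10=1:  p_10=1·24768+8549=33317,  q_10=1·1747+603=2350
…
a_12=1:  p_12=1·58085+33317=91402,  q_12=1·4097+2350=6447
a_13=5:  p_13=5·91402+58085=515095,  q_13=5·6447+4097=36332
(x₁, y₁) = (515095, 36332);  515095² − 201·36332² = 1 ✓
k=2:  x_2 = 515095·515095+201·36332·36332 = 530645718049,  y_2 = 515095·36332+36332·515095 = 37428863080
k=3:  x_3 = 515095·530645718049+201·36332·37428863080 = 546665912276384215,  y_3 = 515095·37428863080+36332·530645718049 = 38558840456348868
k=4:  x_4 = 515095·546665912276384215+201·36332·38558840456348868 = 563169756167477608732801,  y_4 = 515095·38558840456348868+36332·546665912276384215 = 39722931849688611461840
k=5:  x_5 = 515095·563169756167477608732801+201·36332·39722931849688611461840 = 580171851105627091828167877975,  y_5 = 515095·39722931849688611461840+36332·563169756167477608732801 = 40922167162192151801416600732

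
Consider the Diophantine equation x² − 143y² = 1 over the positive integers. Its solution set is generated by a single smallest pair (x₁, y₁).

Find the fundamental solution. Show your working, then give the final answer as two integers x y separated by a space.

12 1

d=143: √d = [11; 1,22] (ℓ=2, even), read p_1/q_1
k=0  a_k=11  p_k/q_k = 11/1
k=1  a_k=1  p_k/q_k = 12/1
fundamental: x₁=12, y₁=1  (since 144 − 143·1 = 1)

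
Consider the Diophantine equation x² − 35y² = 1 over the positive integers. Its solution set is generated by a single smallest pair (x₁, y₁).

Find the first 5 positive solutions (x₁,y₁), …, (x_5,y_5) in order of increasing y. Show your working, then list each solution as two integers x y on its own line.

d=35: √d = [5; 1,10] (ℓ=2, even), read p_1/q_1
step 0: (5, 1)  from 5·(1,0) + (0,1)
step 1: (6, 1)  from 1·(5,1) + (1,0)
→ (6, 1).  Check: 6²=36, 35·1²=35, difference 1.
(6+1√35)^2 = 71 + 12√35
(6+1√35)^3 = 846 + 143√35
(6+1√35)^4 = 10081 + 1704√35
(6+1√35)^5 = 120126 + 20305√35

6 1
71 12
846 143
10081 1704
120126 20305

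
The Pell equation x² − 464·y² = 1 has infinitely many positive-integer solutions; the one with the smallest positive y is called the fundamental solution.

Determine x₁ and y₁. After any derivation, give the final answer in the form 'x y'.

[21; 1,1,5,1,1,1,5,1,1,42] for √464; ℓ=10 ⇒ convergent index 9
step 0: (21, 1)  from 21·(1,0) + (0,1)
…
step 2: (43, 2)  from 1·(22,1) + (21,1)
step 3: (237, 11)  from 5·(43,2) + (22,1)
step 4: (280, 13)  from 1·(237,11) + (43,2)
step 5: (517, 24)  from 1·(280,13) + (237,11)
…
step 7: (4502, 209)  from 5·(797,37) + (517,24)
step 8: (5299, 246)  from 1·(4502,209) + (797,37)
step 9: (9801, 455)  from 1·(5299,246) + (4502,209)
→ (9801, 455).  Check: 9801²=96059601, 464·455²=96059600, difference 1.

9801 455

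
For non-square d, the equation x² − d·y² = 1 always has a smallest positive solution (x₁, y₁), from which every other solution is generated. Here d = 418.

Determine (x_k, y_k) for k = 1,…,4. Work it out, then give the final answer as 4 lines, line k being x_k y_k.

√418 → a₀=20, period (2,4,20,4,2,40); ℓ=6 even so k=5
i=0: a=20 ⇒ p=20, q=1
i=1: a=2 ⇒ p=41, q=2
…
i=4: a=4 ⇒ p=15068, q=737
i=5: a=2 ⇒ p=33857, q=1656
fundamental: x₁=33857, y₁=1656  (since 1146296449 − 418·2742336 = 1)
n=2: (33857,1656)∘(33857,1656) = (33857·33857+418·1656·1656, 33857·1656+1656·33857) = (2292592897,112134384)
n=3: (2292592897,112134384)∘(33857,1656) = (33857·2292592897+418·1656·112134384, 33857·112134384+1656·2292592897) = (155240635393601,7593067676520)
n=4: (155240635393601,7593067676520)∘(33857,1656) = (33857·155240635393601+418·1656·7593067676520, 33857·7593067676520+1656·155240635393601) = (10511964382749705217,514156984535740896)

33857 1656
2292592897 112134384
155240635393601 7593067676520
10511964382749705217 514156984535740896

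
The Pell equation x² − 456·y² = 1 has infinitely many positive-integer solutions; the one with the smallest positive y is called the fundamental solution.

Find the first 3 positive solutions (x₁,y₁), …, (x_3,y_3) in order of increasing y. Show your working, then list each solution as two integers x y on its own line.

d=456: √d = [21; 2,1,4,1,2,42] (ℓ=6, even), read p_5/q_5
i=0: a=21 ⇒ p=21, q=1
i=1: a=2 ⇒ p=43, q=2
i=2: a=1 ⇒ p=64, q=3
i=3: a=4 ⇒ p=299, q=14
i=4: a=1 ⇒ p=363, q=17
i=5: a=2 ⇒ p=1025, q=48
fundamental: x₁=1025, y₁=48  (since 1050625 − 456·2304 = 1)
(1025+48√456)^2 = 2101249 + 98400√456
(1025+48√456)^3 = 4307559425 + 201719952√456

1025 48
2101249 98400
4307559425 201719952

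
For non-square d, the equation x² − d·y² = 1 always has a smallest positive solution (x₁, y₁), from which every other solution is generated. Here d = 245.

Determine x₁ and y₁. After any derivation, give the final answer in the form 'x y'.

d=245: √d = [15; 1,1,1,7,6,7,1,1,1,30] (ℓ=10, even), read p_9/q_9
a_0=15:  p_0=15·1+0=15,  q_0=15·0+1=1
a_1=1:  p_1=1·15+1=16,  q_1=1·1+0=1
…
a_3=1:  p_3=1·31+16=47,  q_3=1·2+1=3
…
a_5=6:  p_5=6·360+47=2207,  q_5=6·23+3=141
a_6=7:  p_6=7·2207+360=15809,  q_6=7·141+23=1010
…
a_8=1:  p_8=1·18016+15809=33825,  q_8=1·1151+1010=2161
a_9=1:  p_9=1·33825+18016=51841,  q_9=1·2161+1151=3312
→ (51841, 3312).  Check: 51841²=2687489281, 245·3312²=2687489280, difference 1.

51841 3312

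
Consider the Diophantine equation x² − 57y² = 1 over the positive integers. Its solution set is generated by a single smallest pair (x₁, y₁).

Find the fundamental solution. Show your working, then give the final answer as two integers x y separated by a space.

d=57: √d = [7; 1,1,4,1,1,14] (ℓ=6, even), read p_5/q_5
i=0: a=7 ⇒ p=7, q=1
…
i=4: a=1 ⇒ p=83, q=11
i=5: a=1 ⇒ p=151, q=20
(x₁, y₁) = (151, 20);  151² − 57·20² = 1 ✓

151 20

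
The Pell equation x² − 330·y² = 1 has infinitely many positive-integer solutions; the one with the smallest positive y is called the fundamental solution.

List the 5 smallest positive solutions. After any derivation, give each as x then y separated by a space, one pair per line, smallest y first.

109 6
23761 1308
5179789 285138
1129170241 62158776
246153932749 13550328030

d=330: √d = [18; 6,36] (ℓ=2, even), read p_1/q_1
step 0: (18, 1)  from 18·(1,0) + (0,1)
step 1: (109, 6)  from 6·(18,1) + (1,0)
fundamental: x₁=109, y₁=6  (since 11881 − 330·36 = 1)
(109+6√330)^2 = 23761 + 1308√330
(109+6√330)^3 = 5179789 + 285138√330
(109+6√330)^4 = 1129170241 + 62158776√330
(109+6√330)^5 = 246153932749 + 13550328030√330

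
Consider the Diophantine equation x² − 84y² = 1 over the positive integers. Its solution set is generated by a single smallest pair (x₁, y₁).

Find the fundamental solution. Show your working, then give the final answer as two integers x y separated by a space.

55 6

d=84: √d = [9; 6,18] (ℓ=2, even), read p_1/q_1
a_0=9:  p_0=9·1+0=9,  q_0=9·0+1=1
a_1=6:  p_1=6·9+1=55,  q_1=6·1+0=6
→ (55, 6).  Check: 55²=3025, 84·6²=3024, difference 1.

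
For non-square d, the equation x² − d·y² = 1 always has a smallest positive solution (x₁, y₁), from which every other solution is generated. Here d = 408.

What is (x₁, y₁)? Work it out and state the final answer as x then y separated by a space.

√408 → a₀=20, period (5,40); ℓ=2 even so k=1
a_0=20:  p_0=20·1+0=20,  q_0=20·0+1=1
a_1=5:  p_1=5·20+1=101,  q_1=5·1+0=5
→ (101, 5).  Check: 101²=10201, 408·5²=10200, difference 1.

101 5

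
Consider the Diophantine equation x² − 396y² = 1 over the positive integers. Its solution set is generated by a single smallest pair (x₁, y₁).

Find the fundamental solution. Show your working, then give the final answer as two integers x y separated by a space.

√396 = [19; 1,8,1,38, …], period ℓ=4 (even) → k=3
k=0  a_k=19  p_k/q_k = 19/1
k=1  a_k=1  p_k/q_k = 20/1
k=2  a_k=8  p_k/q_k = 179/9
k=3  a_k=1  p_k/q_k = 199/10
fundamental: x₁=199, y₁=10  (since 39601 − 396·100 = 1)

199 10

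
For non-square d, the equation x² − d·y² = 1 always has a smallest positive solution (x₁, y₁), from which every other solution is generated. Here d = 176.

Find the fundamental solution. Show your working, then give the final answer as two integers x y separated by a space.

199 15

d=176: √d = [13; 3,1,3,26] (ℓ=4, even), read p_3/q_3
step 0: (13, 1)  from 13·(1,0) + (0,1)
step 1: (40, 3)  from 3·(13,1) + (1,0)
step 2: (53, 4)  from 1·(40,3) + (13,1)
step 3: (199, 15)  from 3·(53,4) + (40,3)
fundamental: x₁=199, y₁=15  (since 39601 − 176·225 = 1)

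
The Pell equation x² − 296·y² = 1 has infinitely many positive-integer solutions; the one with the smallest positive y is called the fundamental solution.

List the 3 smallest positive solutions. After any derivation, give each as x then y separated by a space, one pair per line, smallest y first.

[17; 4,1,7,1,4,34] for √296; ℓ=6 ⇒ convergent index 5
step 0: (17, 1)  from 17·(1,0) + (0,1)
…
step 3: (671, 39)  from 7·(86,5) + (69,4)
step 4: (757, 44)  from 1·(671,39) + (86,5)
step 5: (3699, 215)  from 4·(757,44) + (671,39)
fundamental: x₁=3699, y₁=215  (since 13682601 − 296·46225 = 1)
(x_2, y_2) = (3699·3699 + 296·215·215, 3699·215 + 215·3699) = (27365201, 1590570)
(x_3, y_3) = (3699·27365201 + 296·215·1590570, 3699·1590570 + 215·27365201) = (202447753299, 11767036645)

3699 215
27365201 1590570
202447753299 11767036645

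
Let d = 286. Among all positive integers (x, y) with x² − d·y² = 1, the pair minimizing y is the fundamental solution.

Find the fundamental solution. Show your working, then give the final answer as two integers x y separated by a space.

561835 33222

[16; 1,10,3,3,2,3,3,10,1,32] for √286; ℓ=10 ⇒ convergent index 9
k=0  a_k=16  p_k/q_k = 16/1
k=1  a_k=1  p_k/q_k = 17/1
k=2  a_k=10  p_k/q_k = 186/11
k=3  a_k=3  p_k/q_k = 575/34
k=4  a_k=3  p_k/q_k = 1911/113
…
k=6  a_k=3  p_k/q_k = 15102/893
…
k=8  a_k=10  p_k/q_k = 512132/30283
k=9  a_k=1  p_k/q_k = 561835/33222
→ (561835, 33222).  Check: 561835²=315658567225, 286·33222²=315658567224, difference 1.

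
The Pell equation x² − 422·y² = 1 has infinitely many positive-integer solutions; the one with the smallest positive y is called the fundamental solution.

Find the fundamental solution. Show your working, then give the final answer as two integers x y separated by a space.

√422 = [20; 1,1,5,2,1,…,1,1,40, …], period ℓ=14 (even) → k=13
k=0  a_k=20  p_k/q_k = 20/1
k=1  a_k=1  p_k/q_k = 21/1
k=2  a_k=1  p_k/q_k = 41/2
k=3  a_k=5  p_k/q_k = 226/11
…
k=5  a_k=1  p_k/q_k = 719/35
k=6  a_k=3  p_k/q_k = 2650/129
…
k=8  a_k=3  p_k/q_k = 163807/7974
…
k=10  a_k=2  p_k/q_k = 598859/29152
…
k=12  a_k=1  p_k/q_k = 3810680/185501
k=13  a_k=1  p_k/q_k = 7022501/341850
→ (7022501, 341850).  Check: 7022501²=49315520295001, 422·341850²=49315520295000, difference 1.

7022501 341850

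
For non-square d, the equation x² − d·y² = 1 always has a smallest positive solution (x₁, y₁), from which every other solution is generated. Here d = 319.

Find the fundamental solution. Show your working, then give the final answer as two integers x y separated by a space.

12901780 722361

√319 → a₀=17, period (1,6,5,1,4,…,6,1,34); ℓ=14 even so k=13
i=0: a=17 ⇒ p=17, q=1
i=1: a=1 ⇒ p=18, q=1
…
i=3: a=5 ⇒ p=643, q=36
…
i=9: a=4 ⇒ p=250816, q=14043
…
i=12: a=6 ⇒ p=11102899, q=621643
i=13: a=1 ⇒ p=12901780, q=722361
fundamental: x₁=12901780, y₁=722361  (since 166455927168400 − 319·521805414321 = 1)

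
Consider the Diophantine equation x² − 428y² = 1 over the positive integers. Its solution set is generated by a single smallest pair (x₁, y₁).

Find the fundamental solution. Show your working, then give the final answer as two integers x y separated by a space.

1850887 89466

√428 → a₀=20, period (1,2,4,1,5,10,5,1,4,2,1,40); ℓ=12 even so k=11
i=0: a=20 ⇒ p=20, q=1
…
i=2: a=2 ⇒ p=62, q=3
i=3: a=4 ⇒ p=269, q=13
i=4: a=1 ⇒ p=331, q=16
i=5: a=5 ⇒ p=1924, q=93
i=6: a=10 ⇒ p=19571, q=946
i=7: a=5 ⇒ p=99779, q=4823
i=8: a=1 ⇒ p=119350, q=5769
i=9: a=4 ⇒ p=577179, q=27899
i=10: a=2 ⇒ p=1273708, q=61567
i=11: a=1 ⇒ p=1850887, q=89466
→ (1850887, 89466).  Check: 1850887²=3425782686769, 428·89466²=3425782686768, difference 1.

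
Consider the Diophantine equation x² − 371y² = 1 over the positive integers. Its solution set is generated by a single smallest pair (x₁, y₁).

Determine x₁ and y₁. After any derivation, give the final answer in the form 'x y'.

d=371: √d = [19; 3,1,4,1,3,38] (ℓ=6, even), read p_5/q_5
step 0: (19, 1)  from 19·(1,0) + (0,1)
…
step 2: (77, 4)  from 1·(58,3) + (19,1)
step 3: (366, 19)  from 4·(77,4) + (58,3)
step 4: (443, 23)  from 1·(366,19) + (77,4)
step 5: (1695, 88)  from 3·(443,23) + (366,19)
→ (1695, 88).  Check: 1695²=2873025, 371·88²=2873024, difference 1.

1695 88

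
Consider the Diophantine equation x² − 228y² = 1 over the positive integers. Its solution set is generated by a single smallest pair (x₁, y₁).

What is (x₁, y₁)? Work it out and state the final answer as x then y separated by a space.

151 10

√228 = [15; 10,30, …], period ℓ=2 (even) → k=1
a_0=15:  p_0=15·1+0=15,  q_0=15·0+1=1
a_1=10:  p_1=10·15+1=151,  q_1=10·1+0=10
→ (151, 10).  Check: 151²=22801, 228·10²=22800, difference 1.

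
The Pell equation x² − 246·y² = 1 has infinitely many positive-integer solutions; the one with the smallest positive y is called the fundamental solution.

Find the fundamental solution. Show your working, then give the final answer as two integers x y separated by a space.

88805 5662

[15; 1,2,5,1,14,1,5,2,1,30] for √246; ℓ=10 ⇒ convergent index 9
k=0  a_k=15  p_k/q_k = 15/1
k=1  a_k=1  p_k/q_k = 16/1
…
k=3  a_k=5  p_k/q_k = 251/16
k=4  a_k=1  p_k/q_k = 298/19
k=5  a_k=14  p_k/q_k = 4423/282
…
k=7  a_k=5  p_k/q_k = 28028/1787
k=8  a_k=2  p_k/q_k = 60777/3875
k=9  a_k=1  p_k/q_k = 88805/5662
fundamental: x₁=88805, y₁=5662  (since 7886328025 − 246·32058244 = 1)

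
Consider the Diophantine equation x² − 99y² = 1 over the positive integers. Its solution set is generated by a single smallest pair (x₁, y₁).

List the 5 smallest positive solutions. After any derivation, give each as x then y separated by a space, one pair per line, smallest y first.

10 1
199 20
3970 399
79201 7960
1580050 158801

√99 → a₀=9, period (1,18); ℓ=2 even so k=1
i=0: a=9 ⇒ p=9, q=1
i=1: a=1 ⇒ p=10, q=1
(x₁, y₁) = (10, 1);  10² − 99·1² = 1 ✓
(x_2, y_2) = (10·10 + 99·1·1, 10·1 + 1·10) = (199, 20)
(x_3, y_3) = (10·199 + 99·1·20, 10·20 + 1·199) = (3970, 399)
(x_4, y_4) = (10·3970 + 99·1·399, 10·399 + 1·3970) = (79201, 7960)
(x_5, y_5) = (10·79201 + 99·1·7960, 10·7960 + 1·79201) = (1580050, 158801)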